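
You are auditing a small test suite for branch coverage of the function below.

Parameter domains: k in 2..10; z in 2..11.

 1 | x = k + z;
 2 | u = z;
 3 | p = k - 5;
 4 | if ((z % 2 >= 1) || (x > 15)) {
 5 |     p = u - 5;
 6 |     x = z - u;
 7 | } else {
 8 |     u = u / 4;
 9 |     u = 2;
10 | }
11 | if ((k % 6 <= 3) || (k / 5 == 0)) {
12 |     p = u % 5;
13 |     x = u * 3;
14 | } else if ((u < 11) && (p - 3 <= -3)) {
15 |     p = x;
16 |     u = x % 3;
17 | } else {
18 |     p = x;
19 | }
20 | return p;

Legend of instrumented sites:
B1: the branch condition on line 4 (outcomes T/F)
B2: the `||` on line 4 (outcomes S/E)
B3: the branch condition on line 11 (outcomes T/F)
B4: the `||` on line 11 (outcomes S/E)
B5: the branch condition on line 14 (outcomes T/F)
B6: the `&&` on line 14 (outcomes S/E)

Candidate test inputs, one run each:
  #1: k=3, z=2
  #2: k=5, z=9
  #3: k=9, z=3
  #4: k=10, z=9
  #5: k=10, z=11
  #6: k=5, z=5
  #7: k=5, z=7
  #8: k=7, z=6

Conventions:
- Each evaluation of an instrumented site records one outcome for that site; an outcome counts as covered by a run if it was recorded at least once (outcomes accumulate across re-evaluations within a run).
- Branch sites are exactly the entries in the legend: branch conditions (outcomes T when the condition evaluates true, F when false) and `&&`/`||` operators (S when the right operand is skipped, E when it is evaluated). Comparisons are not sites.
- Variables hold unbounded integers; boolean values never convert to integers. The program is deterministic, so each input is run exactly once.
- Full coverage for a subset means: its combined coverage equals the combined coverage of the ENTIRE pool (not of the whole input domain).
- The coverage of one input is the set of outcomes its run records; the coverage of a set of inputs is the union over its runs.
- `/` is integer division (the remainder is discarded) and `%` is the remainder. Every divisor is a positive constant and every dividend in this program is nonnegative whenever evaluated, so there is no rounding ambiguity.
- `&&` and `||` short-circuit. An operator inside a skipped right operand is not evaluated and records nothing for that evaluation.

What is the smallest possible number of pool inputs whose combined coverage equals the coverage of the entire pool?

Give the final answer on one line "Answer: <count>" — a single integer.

input #1 (k=3, z=2): events B2->E, B1->F, B4->S, B3->T; covers B1=F, B2=E, B3=T, B4=S
input #2 (k=5, z=9): events B2->S, B1->T, B4->E, B3->F, B6->E, B5->F; covers B1=T, B2=S, B3=F, B4=E, B5=F, B6=E
input #3 (k=9, z=3): events B2->S, B1->T, B4->S, B3->T; covers B1=T, B2=S, B3=T, B4=S
input #4 (k=10, z=9): events B2->S, B1->T, B4->E, B3->F, B6->E, B5->F; covers B1=T, B2=S, B3=F, B4=E, B5=F, B6=E
input #5 (k=10, z=11): events B2->S, B1->T, B4->E, B3->F, B6->S, B5->F; covers B1=T, B2=S, B3=F, B4=E, B5=F, B6=S
input #6 (k=5, z=5): events B2->S, B1->T, B4->E, B3->F, B6->E, B5->T; covers B1=T, B2=S, B3=F, B4=E, B5=T, B6=E
input #7 (k=5, z=7): events B2->S, B1->T, B4->E, B3->F, B6->E, B5->F; covers B1=T, B2=S, B3=F, B4=E, B5=F, B6=E
input #8 (k=7, z=6): events B2->E, B1->F, B4->S, B3->T; covers B1=F, B2=E, B3=T, B4=S
union over all inputs: B1=T, B1=F, B2=S, B2=E, B3=T, B3=F, B4=S, B4=E, B5=T, B5=F, B6=S, B6=E (12 outcomes)
size 1 is not enough: best union over all size-1 subsets is 6/12
size 2 is not enough: best union over all size-2 subsets is 10/12
inputs {1, 5, 6} (size 3) cover everything; no size-3 subset with a lexicographically smaller index list covers all 12

Answer: 3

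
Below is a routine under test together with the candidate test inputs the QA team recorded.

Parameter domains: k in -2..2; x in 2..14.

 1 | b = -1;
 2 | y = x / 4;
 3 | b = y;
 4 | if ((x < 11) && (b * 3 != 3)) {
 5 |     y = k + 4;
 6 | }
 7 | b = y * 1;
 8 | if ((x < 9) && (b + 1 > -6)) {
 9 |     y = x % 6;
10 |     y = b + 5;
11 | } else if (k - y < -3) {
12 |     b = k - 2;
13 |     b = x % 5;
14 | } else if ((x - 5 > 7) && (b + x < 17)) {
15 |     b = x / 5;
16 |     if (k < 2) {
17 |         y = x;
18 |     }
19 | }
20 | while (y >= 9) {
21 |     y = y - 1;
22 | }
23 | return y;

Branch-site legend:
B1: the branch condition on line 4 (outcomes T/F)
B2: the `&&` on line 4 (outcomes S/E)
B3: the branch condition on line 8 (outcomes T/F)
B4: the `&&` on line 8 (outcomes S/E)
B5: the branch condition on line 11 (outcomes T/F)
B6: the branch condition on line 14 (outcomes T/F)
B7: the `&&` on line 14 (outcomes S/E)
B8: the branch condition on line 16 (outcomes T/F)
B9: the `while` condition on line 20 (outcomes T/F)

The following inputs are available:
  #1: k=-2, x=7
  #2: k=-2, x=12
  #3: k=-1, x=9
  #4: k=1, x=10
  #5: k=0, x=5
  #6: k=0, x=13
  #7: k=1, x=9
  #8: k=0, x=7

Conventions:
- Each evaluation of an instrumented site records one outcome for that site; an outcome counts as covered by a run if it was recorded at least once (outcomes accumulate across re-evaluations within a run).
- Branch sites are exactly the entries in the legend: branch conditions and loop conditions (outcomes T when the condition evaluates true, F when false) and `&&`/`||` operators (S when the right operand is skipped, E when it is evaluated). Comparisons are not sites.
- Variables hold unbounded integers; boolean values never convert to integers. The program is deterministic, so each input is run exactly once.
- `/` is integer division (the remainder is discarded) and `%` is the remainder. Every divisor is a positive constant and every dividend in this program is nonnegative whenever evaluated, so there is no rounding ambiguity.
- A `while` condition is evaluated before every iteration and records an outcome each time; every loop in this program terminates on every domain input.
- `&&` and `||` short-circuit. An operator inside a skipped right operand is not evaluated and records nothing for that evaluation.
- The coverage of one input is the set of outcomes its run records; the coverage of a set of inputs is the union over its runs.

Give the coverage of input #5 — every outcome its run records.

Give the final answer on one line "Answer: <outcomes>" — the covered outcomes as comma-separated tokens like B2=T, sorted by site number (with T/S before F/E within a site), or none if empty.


Simulating input #5 (k=0, x=5) step by step:
  B2->E, B1->F, B4->E, B3->T, B9->F
collecting distinct outcomes: B1=F, B2=E, B3=T, B4=E, B9=F
Answer: B1=F, B2=E, B3=T, B4=E, B9=F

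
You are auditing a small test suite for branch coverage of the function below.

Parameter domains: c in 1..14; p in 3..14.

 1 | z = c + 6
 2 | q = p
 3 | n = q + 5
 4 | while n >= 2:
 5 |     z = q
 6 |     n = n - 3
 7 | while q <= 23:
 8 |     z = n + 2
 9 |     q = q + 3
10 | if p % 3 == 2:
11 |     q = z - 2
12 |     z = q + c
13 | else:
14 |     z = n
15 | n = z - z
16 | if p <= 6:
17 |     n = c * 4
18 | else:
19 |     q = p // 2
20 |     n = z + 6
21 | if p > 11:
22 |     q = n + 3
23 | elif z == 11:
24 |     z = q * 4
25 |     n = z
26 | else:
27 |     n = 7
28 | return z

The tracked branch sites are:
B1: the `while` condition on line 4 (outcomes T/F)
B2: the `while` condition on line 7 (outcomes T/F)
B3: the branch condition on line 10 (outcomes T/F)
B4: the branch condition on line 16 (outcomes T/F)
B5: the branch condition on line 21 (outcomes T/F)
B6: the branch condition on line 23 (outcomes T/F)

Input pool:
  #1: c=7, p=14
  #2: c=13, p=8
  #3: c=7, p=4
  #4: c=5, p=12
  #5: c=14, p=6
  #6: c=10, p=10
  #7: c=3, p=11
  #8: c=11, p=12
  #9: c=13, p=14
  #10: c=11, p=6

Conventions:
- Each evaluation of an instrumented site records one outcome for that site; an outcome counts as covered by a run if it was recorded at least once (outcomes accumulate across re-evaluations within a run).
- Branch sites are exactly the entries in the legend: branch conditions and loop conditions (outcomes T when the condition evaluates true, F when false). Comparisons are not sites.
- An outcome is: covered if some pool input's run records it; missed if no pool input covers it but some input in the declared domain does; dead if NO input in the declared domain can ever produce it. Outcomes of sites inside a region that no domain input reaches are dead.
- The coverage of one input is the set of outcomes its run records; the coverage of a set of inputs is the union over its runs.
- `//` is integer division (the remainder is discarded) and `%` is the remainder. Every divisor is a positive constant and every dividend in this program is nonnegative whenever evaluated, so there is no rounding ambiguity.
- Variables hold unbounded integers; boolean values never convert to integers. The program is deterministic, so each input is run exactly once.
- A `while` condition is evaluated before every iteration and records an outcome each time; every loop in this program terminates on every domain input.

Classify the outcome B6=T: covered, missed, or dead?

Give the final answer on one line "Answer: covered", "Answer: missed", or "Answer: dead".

no pool input records B6=T
but domain input (c=10, p=5) does record it -> reachable, so missed

Answer: missed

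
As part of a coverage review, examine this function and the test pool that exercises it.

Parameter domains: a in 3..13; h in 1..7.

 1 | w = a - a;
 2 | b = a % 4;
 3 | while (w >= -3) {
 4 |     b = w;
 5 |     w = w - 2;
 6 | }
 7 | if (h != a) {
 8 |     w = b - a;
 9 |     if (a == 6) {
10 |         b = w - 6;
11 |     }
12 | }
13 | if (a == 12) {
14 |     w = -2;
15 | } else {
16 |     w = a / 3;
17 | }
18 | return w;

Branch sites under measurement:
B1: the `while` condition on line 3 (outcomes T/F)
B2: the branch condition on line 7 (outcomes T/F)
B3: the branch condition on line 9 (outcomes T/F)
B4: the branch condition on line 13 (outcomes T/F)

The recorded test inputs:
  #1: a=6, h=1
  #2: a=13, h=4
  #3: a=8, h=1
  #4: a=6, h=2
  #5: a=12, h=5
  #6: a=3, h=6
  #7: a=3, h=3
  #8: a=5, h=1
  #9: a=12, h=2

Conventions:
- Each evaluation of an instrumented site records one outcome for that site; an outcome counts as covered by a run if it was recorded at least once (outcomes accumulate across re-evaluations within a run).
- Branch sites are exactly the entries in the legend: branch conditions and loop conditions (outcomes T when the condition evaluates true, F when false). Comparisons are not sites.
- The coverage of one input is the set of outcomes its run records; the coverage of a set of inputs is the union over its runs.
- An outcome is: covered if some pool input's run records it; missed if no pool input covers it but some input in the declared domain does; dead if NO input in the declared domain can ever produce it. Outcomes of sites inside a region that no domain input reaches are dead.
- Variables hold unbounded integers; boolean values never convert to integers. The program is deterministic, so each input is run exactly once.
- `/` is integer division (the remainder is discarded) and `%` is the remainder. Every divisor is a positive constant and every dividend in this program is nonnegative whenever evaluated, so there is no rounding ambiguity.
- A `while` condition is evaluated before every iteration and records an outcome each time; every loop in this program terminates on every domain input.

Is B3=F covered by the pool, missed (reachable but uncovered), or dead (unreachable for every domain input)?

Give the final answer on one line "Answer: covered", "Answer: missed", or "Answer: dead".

B3=F is recorded by pool input(s) 2, 3, 5, 6, 8, 9 -> covered

Answer: covered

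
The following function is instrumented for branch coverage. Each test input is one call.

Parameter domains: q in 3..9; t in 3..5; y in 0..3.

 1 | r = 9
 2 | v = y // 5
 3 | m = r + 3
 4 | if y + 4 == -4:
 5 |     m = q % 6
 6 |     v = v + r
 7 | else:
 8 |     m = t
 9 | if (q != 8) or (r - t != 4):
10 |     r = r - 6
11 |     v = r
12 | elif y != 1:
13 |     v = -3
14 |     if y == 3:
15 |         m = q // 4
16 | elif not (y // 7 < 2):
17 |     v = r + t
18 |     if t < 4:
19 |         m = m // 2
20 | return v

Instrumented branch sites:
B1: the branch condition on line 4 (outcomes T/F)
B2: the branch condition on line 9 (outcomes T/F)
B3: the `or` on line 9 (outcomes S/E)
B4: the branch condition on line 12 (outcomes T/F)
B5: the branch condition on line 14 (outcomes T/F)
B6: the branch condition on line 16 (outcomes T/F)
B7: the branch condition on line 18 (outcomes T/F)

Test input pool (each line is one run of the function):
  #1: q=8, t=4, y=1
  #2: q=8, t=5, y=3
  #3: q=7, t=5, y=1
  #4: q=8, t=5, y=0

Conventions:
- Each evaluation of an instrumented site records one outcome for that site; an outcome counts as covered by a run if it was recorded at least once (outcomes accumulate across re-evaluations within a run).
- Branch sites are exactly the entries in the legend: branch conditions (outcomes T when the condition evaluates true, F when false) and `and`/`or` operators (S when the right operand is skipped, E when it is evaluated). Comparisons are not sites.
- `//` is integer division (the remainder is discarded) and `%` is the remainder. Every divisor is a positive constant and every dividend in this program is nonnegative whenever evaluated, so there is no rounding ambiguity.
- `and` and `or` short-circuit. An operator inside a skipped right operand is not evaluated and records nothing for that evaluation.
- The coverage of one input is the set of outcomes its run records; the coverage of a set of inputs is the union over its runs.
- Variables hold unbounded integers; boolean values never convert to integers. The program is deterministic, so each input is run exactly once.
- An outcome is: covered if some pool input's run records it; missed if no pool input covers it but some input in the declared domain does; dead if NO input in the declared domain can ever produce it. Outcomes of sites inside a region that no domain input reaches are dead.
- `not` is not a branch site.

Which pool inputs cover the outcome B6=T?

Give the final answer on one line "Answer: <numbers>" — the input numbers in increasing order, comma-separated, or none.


input #1 (q=8, t=4, y=1): does not record B6=T
input #2 (q=8, t=5, y=3): does not record B6=T
input #3 (q=7, t=5, y=1): does not record B6=T
input #4 (q=8, t=5, y=0): does not record B6=T
Answer: none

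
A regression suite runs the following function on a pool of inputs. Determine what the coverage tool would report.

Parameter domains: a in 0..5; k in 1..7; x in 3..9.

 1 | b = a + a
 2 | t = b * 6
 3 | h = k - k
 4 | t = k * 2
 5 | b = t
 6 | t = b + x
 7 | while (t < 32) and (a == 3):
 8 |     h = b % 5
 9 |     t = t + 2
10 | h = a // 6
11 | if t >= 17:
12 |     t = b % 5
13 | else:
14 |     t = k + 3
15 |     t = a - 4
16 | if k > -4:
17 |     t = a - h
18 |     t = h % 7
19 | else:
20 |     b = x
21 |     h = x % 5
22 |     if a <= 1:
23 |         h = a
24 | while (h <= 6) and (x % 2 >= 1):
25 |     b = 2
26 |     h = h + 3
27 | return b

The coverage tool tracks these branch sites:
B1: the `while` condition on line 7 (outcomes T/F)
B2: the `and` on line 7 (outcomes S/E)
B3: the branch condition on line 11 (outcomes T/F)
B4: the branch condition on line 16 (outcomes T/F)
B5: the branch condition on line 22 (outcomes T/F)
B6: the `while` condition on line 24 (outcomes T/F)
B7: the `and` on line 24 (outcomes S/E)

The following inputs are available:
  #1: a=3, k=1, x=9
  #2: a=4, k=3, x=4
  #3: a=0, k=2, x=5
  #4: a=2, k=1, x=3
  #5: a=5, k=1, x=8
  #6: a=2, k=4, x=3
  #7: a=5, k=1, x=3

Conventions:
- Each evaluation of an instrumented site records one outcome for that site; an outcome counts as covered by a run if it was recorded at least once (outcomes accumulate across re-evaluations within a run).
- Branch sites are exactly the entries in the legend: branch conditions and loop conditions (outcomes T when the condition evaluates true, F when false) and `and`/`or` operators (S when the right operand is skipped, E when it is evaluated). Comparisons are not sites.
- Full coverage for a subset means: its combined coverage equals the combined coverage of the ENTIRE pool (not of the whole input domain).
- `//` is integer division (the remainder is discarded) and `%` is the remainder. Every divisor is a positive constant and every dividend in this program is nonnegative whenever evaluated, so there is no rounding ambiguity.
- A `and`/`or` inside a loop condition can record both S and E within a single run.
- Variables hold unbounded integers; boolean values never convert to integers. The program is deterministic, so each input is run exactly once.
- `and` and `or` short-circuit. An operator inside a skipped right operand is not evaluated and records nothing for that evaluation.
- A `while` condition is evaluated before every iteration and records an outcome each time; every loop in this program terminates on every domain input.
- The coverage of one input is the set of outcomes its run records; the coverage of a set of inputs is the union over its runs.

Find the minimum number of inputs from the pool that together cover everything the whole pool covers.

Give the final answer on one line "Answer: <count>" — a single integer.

input #1 (a=3, k=1, x=9): events B2->E, B1->T, B2->E, B1->T, B2->E, B1->T, B2->E, B1->T, B2->E, B1->T, B2->E, B1->T, B2->E, B1->T, ...; covers B1=T, B1=F, B2=S, B2=E, B3=T, B4=T, B6=T, B6=F, B7=S, B7=E
input #2 (a=4, k=3, x=4): events B2->E, B1->F, B3->F, B4->T, B7->E, B6->F; covers B1=F, B2=E, B3=F, B4=T, B6=F, B7=E
input #3 (a=0, k=2, x=5): events B2->E, B1->F, B3->F, B4->T, B7->E, B6->T, B7->E, B6->T, B7->E, B6->T, B7->S, B6->F; covers B1=F, B2=E, B3=F, B4=T, B6=T, B6=F, B7=S, B7=E
input #4 (a=2, k=1, x=3): events B2->E, B1->F, B3->F, B4->T, B7->E, B6->T, B7->E, B6->T, B7->E, B6->T, B7->S, B6->F; covers B1=F, B2=E, B3=F, B4=T, B6=T, B6=F, B7=S, B7=E
input #5 (a=5, k=1, x=8): events B2->E, B1->F, B3->F, B4->T, B7->E, B6->F; covers B1=F, B2=E, B3=F, B4=T, B6=F, B7=E
input #6 (a=2, k=4, x=3): events B2->E, B1->F, B3->F, B4->T, B7->E, B6->T, B7->E, B6->T, B7->E, B6->T, B7->S, B6->F; covers B1=F, B2=E, B3=F, B4=T, B6=T, B6=F, B7=S, B7=E
input #7 (a=5, k=1, x=3): events B2->E, B1->F, B3->F, B4->T, B7->E, B6->T, B7->E, B6->T, B7->E, B6->T, B7->S, B6->F; covers B1=F, B2=E, B3=F, B4=T, B6=T, B6=F, B7=S, B7=E
together the pool reaches 11 outcomes: B1=T, B1=F, B2=S, B2=E, B3=T, B3=F, B4=T, B6=T, B6=F, B7=S, B7=E
checked all size-1 subsets: none covers 11 outcomes (max 10/11)
inputs {1, 2} (size 2) cover everything; no size-2 subset with a lexicographically smaller index list covers all 11

Answer: 2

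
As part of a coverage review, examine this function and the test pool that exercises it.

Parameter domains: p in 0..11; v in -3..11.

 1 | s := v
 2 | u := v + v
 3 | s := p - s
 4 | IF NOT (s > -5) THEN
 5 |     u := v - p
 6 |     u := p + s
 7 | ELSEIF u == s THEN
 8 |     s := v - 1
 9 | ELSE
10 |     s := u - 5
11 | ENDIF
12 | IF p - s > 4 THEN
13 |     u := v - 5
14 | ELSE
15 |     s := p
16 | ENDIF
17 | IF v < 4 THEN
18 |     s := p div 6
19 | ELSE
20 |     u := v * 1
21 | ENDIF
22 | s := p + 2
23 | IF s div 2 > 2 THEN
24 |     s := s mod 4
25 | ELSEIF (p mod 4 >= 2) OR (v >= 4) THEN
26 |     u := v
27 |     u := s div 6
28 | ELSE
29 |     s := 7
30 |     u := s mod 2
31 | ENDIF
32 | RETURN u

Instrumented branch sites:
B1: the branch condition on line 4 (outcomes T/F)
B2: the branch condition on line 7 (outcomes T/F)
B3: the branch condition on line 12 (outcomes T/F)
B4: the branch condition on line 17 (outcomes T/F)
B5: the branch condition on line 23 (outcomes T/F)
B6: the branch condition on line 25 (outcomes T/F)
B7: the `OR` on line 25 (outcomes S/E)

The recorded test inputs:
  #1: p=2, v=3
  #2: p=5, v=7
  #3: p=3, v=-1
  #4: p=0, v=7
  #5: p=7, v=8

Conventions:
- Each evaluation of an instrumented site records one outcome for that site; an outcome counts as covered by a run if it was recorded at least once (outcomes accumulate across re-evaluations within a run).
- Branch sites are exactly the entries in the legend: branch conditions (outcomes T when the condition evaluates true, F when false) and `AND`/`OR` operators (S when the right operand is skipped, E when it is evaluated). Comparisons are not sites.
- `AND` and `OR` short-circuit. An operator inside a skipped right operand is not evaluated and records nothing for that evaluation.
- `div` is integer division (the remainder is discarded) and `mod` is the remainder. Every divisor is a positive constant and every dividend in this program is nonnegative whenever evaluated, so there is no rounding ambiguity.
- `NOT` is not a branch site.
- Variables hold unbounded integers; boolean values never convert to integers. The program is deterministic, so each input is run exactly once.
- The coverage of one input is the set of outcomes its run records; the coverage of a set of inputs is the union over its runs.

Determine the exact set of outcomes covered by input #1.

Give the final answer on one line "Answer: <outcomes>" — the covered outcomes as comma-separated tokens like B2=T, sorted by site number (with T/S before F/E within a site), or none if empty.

Simulating input #1 (p=2, v=3) step by step:
  B1->F, B2->F, B3->F, B4->T, B5->F, B7->S, B6->T
as a set, this run covers: B1=F, B2=F, B3=F, B4=T, B5=F, B6=T, B7=S

Answer: B1=F, B2=F, B3=F, B4=T, B5=F, B6=T, B7=S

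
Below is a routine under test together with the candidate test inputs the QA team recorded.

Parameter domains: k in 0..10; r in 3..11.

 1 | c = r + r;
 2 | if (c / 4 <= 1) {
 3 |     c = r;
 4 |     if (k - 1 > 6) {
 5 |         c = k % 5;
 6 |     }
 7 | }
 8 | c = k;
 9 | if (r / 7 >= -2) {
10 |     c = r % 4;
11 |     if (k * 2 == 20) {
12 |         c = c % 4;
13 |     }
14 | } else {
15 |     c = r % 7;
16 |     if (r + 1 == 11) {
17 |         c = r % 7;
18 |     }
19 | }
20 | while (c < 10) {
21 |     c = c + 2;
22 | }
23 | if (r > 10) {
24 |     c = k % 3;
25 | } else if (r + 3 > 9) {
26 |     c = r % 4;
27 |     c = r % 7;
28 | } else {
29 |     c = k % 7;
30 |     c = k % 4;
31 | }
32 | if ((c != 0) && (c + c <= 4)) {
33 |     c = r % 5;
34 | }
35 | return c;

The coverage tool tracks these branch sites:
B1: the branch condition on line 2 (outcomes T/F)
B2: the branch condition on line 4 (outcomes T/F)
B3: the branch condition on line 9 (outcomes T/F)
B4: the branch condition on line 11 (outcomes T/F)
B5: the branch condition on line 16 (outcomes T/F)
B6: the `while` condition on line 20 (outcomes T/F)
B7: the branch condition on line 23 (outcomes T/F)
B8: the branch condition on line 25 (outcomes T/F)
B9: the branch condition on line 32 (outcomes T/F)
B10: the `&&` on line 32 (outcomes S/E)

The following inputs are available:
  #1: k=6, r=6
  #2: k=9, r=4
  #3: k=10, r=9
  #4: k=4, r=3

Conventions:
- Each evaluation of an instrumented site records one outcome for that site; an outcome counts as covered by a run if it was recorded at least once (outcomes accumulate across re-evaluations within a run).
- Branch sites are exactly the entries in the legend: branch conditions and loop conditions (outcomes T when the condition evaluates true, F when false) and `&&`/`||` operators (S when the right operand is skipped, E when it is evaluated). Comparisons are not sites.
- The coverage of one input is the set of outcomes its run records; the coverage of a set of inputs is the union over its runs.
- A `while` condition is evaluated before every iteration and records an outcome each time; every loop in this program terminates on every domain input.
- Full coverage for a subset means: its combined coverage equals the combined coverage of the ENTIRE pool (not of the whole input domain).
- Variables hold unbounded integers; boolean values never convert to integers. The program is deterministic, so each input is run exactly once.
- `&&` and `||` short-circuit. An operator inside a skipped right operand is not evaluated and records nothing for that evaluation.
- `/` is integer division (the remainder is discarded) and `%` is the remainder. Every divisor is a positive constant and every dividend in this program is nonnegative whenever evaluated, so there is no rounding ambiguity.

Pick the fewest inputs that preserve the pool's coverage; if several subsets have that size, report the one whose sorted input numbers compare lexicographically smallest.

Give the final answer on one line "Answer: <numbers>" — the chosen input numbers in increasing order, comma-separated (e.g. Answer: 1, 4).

test 1 (k=6, r=6) hits B1=F, B3=T, B4=F, B6=T, B6=F, B7=F, B8=F, B9=T, B10=E
test 2 (k=9, r=4) hits B1=F, B3=T, B4=F, B6=T, B6=F, B7=F, B8=F, B9=T, B10=E
test 3 (k=10, r=9) hits B1=F, B3=T, B4=T, B6=T, B6=F, B7=F, B8=T, B9=T, B10=E
test 4 (k=4, r=3) hits B1=T, B2=F, B3=T, B4=F, B6=T, B6=F, B7=F, B8=F, B9=F, B10=S
the full pool covers 15 outcomes: B1=T, B1=F, B2=F, B3=T, B4=T, B4=F, B6=T, B6=F, B7=F, B8=T, B8=F, B9=T, B9=F, B10=S, B10=E
size 1 is not enough: best union over all size-1 subsets is 10/15
inputs {3, 4} (size 2) cover everything; no size-2 subset with a lexicographically smaller index list covers all 15

Answer: 3, 4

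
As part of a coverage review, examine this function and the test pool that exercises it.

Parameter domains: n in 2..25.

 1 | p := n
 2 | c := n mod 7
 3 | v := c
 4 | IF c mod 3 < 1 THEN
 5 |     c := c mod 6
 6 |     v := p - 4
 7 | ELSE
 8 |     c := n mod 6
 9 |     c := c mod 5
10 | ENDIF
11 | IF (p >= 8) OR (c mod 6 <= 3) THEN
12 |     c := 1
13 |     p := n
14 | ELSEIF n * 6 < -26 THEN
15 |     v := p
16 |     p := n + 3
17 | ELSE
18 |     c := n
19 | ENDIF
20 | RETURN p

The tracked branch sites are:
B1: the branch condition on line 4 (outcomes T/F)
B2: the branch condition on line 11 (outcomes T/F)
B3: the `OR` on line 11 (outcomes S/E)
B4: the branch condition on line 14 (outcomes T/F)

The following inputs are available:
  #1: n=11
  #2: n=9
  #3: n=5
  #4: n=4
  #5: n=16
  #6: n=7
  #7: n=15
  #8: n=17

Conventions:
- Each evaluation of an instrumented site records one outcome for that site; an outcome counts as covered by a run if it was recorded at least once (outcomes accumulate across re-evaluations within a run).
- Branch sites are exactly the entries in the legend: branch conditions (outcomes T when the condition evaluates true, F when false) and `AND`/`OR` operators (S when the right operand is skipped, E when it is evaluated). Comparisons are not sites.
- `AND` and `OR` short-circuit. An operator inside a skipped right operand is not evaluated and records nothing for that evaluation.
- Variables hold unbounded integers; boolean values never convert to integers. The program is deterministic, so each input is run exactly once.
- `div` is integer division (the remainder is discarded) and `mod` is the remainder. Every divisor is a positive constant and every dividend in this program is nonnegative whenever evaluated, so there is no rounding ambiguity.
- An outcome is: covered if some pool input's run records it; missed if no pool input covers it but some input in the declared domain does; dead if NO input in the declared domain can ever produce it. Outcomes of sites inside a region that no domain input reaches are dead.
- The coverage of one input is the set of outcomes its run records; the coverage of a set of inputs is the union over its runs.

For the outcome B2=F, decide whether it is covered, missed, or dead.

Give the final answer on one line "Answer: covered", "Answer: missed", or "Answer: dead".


B2=F is recorded by pool input(s) 4 -> covered
Answer: covered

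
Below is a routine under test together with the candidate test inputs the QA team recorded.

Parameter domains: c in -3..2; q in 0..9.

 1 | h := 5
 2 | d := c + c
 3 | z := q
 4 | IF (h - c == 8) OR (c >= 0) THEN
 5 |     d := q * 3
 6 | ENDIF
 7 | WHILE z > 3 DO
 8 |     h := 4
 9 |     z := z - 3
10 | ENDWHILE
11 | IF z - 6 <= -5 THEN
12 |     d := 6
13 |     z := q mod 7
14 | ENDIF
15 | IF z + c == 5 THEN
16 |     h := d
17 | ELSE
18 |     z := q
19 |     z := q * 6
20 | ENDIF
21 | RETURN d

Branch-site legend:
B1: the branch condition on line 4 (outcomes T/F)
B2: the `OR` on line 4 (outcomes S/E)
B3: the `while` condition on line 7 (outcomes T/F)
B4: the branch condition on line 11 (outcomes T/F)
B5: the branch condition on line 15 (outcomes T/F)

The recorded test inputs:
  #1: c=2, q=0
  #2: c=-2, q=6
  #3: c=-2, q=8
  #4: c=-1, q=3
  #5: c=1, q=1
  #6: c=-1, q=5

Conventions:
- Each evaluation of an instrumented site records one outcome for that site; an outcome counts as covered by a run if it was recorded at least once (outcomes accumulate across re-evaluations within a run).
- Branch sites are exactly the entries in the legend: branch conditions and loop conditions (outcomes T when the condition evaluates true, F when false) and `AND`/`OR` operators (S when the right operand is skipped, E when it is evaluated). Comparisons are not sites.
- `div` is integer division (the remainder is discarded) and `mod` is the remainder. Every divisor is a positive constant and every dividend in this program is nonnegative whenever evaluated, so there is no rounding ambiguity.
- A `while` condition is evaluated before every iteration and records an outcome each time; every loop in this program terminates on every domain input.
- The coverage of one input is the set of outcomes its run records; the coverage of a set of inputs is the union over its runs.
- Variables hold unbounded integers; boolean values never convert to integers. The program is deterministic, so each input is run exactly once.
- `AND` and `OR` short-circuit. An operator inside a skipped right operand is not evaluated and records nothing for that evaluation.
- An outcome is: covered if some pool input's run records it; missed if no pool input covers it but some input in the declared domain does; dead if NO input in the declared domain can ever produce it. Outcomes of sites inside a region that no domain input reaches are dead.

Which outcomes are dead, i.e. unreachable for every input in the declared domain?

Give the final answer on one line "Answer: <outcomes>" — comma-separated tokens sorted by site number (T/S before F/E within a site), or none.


sweeping the full domain (60 inputs) for each outcome:
  reachable outcomes have witnesses, e.g. B1=T (e.g. c=-3, q=0), B1=F (e.g. c=-2, q=0), B2=S (e.g. c=-3, q=0), B2=E (e.g. c=-2, q=0)
Answer: none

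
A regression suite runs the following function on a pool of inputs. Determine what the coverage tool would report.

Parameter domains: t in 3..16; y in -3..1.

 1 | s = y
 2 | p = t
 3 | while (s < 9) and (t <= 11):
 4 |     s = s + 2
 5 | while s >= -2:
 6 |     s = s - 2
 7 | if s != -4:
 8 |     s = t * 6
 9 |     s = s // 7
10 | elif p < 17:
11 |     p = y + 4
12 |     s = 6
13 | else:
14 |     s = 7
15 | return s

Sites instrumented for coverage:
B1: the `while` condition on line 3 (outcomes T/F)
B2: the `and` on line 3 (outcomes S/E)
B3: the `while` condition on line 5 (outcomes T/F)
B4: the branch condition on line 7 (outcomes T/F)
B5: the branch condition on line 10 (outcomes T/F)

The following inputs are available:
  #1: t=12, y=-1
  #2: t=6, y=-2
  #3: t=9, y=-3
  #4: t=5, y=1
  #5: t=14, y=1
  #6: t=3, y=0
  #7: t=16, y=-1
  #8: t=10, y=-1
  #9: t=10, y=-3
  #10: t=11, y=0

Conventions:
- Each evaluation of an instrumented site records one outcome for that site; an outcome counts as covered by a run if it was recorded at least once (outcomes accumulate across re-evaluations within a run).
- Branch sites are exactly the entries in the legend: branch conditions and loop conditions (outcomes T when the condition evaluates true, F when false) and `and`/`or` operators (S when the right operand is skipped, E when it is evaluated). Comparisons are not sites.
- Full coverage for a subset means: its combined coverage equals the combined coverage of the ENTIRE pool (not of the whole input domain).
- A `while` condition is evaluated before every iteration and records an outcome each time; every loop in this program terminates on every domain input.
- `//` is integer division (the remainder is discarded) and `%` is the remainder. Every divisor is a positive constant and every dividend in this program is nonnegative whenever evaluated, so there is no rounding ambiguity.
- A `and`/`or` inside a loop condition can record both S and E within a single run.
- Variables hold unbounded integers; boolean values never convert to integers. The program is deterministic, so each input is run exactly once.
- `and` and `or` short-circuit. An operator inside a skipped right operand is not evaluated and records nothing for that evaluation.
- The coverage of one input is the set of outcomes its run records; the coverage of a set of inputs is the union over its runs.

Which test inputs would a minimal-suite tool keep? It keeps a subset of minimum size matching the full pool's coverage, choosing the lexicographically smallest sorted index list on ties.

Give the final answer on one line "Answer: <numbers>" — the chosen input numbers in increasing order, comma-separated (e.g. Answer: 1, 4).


run #1 (t=12, y=-1) runs B2->E, B1->F, B3->T, B3->F, B4->T; records B1=F, B2=E, B3=T, B3=F, B4=T
run #2 (t=6, y=-2) runs B2->E, B1->T, B2->E, B1->T, B2->E, B1->T, B2->E, B1->T, B2->E, B1->T, B2->E, B1->T, B2->S, B1->F, ...; records B1=T, B1=F, B2=S, B2=E, B3=T, B3=F, B4=F, B5=T
run #3 (t=9, y=-3) runs B2->E, B1->T, B2->E, B1->T, B2->E, B1->T, B2->E, B1->T, B2->E, B1->T, B2->E, B1->T, B2->S, B1->F, ...; records B1=T, B1=F, B2=S, B2=E, B3=T, B3=F, B4=T
run #4 (t=5, y=1) runs B2->E, B1->T, B2->E, B1->T, B2->E, B1->T, B2->E, B1->T, B2->S, B1->F, B3->T, B3->T, B3->T, B3->T, ...; records B1=T, B1=F, B2=S, B2=E, B3=T, B3=F, B4=T
run #5 (t=14, y=1) runs B2->E, B1->F, B3->T, B3->T, B3->F, B4->T; records B1=F, B2=E, B3=T, B3=F, B4=T
run #6 (t=3, y=0) runs B2->E, B1->T, B2->E, B1->T, B2->E, B1->T, B2->E, B1->T, B2->E, B1->T, B2->S, B1->F, B3->T, B3->T, ...; records B1=T, B1=F, B2=S, B2=E, B3=T, B3=F, B4=F, B5=T
run #7 (t=16, y=-1) runs B2->E, B1->F, B3->T, B3->F, B4->T; records B1=F, B2=E, B3=T, B3=F, B4=T
run #8 (t=10, y=-1) runs B2->E, B1->T, B2->E, B1->T, B2->E, B1->T, B2->E, B1->T, B2->E, B1->T, B2->S, B1->F, B3->T, B3->T, ...; records B1=T, B1=F, B2=S, B2=E, B3=T, B3=F, B4=T
run #9 (t=10, y=-3) runs B2->E, B1->T, B2->E, B1->T, B2->E, B1->T, B2->E, B1->T, B2->E, B1->T, B2->E, B1->T, B2->S, B1->F, ...; records B1=T, B1=F, B2=S, B2=E, B3=T, B3=F, B4=T
run #10 (t=11, y=0) runs B2->E, B1->T, B2->E, B1->T, B2->E, B1->T, B2->E, B1->T, B2->E, B1->T, B2->S, B1->F, B3->T, B3->T, ...; records B1=T, B1=F, B2=S, B2=E, B3=T, B3=F, B4=F, B5=T
union over all inputs: B1=T, B1=F, B2=S, B2=E, B3=T, B3=F, B4=T, B4=F, B5=T (9 outcomes)
checked all size-1 subsets: none covers 9 outcomes (max 8/9)
at size 2, {1, 2} reaches all 9 outcomes; every lexicographically earlier size-2 subset fails
Answer: 1, 2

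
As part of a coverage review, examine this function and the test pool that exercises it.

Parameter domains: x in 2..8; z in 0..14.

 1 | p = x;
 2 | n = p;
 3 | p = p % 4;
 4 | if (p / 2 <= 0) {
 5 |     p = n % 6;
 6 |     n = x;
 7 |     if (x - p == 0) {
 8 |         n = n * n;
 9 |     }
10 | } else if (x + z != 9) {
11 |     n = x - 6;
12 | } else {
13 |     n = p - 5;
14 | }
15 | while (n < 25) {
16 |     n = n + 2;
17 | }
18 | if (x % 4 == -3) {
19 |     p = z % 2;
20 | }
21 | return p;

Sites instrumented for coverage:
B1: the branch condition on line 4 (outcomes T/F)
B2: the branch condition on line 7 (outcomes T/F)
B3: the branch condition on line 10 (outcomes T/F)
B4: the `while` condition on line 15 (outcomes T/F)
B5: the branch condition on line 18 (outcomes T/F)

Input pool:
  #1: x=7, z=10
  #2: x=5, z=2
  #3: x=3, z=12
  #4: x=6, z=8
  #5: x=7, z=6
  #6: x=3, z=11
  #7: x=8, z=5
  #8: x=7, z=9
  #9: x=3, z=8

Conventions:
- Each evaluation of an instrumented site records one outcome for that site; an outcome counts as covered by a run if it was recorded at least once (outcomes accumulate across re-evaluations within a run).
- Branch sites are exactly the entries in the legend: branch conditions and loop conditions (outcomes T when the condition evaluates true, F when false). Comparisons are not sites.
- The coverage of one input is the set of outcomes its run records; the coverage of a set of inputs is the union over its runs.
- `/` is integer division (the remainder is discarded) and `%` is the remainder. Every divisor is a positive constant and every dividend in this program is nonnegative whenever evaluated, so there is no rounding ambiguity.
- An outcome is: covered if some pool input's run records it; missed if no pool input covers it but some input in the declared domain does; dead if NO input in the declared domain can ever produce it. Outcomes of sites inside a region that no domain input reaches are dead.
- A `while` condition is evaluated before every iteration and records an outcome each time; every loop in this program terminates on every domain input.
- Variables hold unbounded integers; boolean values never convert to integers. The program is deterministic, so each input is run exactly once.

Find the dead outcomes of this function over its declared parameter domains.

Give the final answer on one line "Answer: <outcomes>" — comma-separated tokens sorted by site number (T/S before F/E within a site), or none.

checking every outcome against all 105 domain inputs:
  B5=T: unreachable across the whole domain -> dead
  reachable outcomes have witnesses, e.g. B1=T (e.g. x=4, z=0), B1=F (e.g. x=2, z=0), B2=T (e.g. x=4, z=0), B2=F (e.g. x=8, z=0)

Answer: B5=T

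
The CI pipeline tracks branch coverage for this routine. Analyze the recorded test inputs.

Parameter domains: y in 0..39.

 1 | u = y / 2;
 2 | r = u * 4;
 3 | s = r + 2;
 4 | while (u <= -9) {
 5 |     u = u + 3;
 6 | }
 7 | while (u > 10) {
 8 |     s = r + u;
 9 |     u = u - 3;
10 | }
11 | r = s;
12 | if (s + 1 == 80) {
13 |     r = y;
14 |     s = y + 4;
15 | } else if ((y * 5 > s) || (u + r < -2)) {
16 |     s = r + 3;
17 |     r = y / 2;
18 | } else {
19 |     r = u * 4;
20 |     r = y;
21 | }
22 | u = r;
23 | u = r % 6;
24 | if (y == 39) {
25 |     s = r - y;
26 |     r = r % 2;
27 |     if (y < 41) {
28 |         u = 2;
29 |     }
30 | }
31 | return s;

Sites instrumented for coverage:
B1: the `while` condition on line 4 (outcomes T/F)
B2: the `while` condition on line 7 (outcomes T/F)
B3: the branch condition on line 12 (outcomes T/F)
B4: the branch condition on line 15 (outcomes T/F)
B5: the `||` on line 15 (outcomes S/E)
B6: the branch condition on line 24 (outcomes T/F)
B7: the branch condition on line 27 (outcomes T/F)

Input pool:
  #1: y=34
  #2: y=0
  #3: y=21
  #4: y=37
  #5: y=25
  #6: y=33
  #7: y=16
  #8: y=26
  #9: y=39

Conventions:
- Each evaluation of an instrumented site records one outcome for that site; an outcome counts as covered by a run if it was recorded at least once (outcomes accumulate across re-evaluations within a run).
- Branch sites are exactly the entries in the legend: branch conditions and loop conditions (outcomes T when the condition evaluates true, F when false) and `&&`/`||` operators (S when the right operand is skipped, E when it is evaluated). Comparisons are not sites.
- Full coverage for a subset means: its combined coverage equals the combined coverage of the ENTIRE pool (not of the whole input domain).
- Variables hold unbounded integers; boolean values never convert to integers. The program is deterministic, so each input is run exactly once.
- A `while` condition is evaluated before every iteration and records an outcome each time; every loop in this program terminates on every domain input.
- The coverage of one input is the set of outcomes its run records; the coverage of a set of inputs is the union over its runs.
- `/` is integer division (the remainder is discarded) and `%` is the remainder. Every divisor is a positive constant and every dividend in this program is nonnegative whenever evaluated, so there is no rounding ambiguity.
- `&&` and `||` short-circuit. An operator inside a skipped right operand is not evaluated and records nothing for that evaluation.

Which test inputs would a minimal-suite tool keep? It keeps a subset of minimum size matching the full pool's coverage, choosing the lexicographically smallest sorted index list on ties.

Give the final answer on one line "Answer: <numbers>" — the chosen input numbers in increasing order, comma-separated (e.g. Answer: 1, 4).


input #1 (y=34): events B1->F, B2->T, B2->T, B2->T, B2->F, B3->T, B6->F; covers B1=F, B2=T, B2=F, B3=T, B6=F
input #2 (y=0): events B1->F, B2->F, B3->F, B5->E, B4->F, B6->F; covers B1=F, B2=F, B3=F, B4=F, B5=E, B6=F
input #3 (y=21): events B1->F, B2->F, B3->F, B5->S, B4->T, B6->F; covers B1=F, B2=F, B3=F, B4=T, B5=S, B6=F
input #4 (y=37): events B1->F, B2->T, B2->T, B2->T, B2->F, B3->F, B5->S, B4->T, B6->F; covers B1=F, B2=T, B2=F, B3=F, B4=T, B5=S, B6=F
input #5 (y=25): events B1->F, B2->T, B2->F, B3->F, B5->S, B4->T, B6->F; covers B1=F, B2=T, B2=F, B3=F, B4=T, B5=S, B6=F
input #6 (y=33): events B1->F, B2->T, B2->T, B2->F, B3->F, B5->S, B4->T, B6->F; covers B1=F, B2=T, B2=F, B3=F, B4=T, B5=S, B6=F
input #7 (y=16): events B1->F, B2->F, B3->F, B5->S, B4->T, B6->F; covers B1=F, B2=F, B3=F, B4=T, B5=S, B6=F
input #8 (y=26): events B1->F, B2->T, B2->F, B3->F, B5->S, B4->T, B6->F; covers B1=F, B2=T, B2=F, B3=F, B4=T, B5=S, B6=F
input #9 (y=39): events B1->F, B2->T, B2->T, B2->T, B2->F, B3->F, B5->S, B4->T, B6->T, B7->T; covers B1=F, B2=T, B2=F, B3=F, B4=T, B5=S, B6=T, B7=T
together the pool reaches 12 outcomes: B1=F, B2=T, B2=F, B3=T, B3=F, B4=T, B4=F, B5=S, B5=E, B6=T, B6=F, B7=T
size 1 is not enough: best union over all size-1 subsets is 8/12
size 2 is not enough: best union over all size-2 subsets is 11/12
size 3: inputs {1, 2, 9} cover all 12 outcomes, and no lexicographically smaller subset of this size does
Answer: 1, 2, 9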